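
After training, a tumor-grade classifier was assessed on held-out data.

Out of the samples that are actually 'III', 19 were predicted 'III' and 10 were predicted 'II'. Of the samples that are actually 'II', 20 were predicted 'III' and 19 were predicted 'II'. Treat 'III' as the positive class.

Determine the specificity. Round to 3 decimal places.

0.487

Specificity = TN/(TN+FP) = 19/(19+20) = 0.487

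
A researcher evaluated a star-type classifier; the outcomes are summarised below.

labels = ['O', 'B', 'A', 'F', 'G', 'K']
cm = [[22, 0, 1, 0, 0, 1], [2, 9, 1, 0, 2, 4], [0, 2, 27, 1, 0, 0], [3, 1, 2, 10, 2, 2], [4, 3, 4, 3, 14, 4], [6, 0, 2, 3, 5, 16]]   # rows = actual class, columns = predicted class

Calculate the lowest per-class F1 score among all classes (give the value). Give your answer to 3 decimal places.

0.509

Per-class F1 score (2·TP/(2·TP+FP+FN)):
  O: TP=22, FP=2+0+3+4+6=15, FN=0+1+0+0+1=2 → 44/61 = 0.7213
  B: TP=9, FP=0+2+1+3+0=6, FN=2+1+0+2+4=9 → 18/33 = 0.5455
  A: TP=27, FP=1+1+2+4+2=10, FN=0+2+1+0+0=3 → 54/67 = 0.8060
  F: TP=10, FP=0+0+1+3+3=7, FN=3+1+2+2+2=10 → 20/37 = 0.5405
  G: TP=14, FP=0+2+0+2+5=9, FN=4+3+4+3+4=18 → 28/55 = 0.5091
  K: TP=16, FP=1+4+0+2+4=11, FN=6+0+2+3+5=16 → 32/59 = 0.5424
Lowest is class 'G' with F1 score = 0.509.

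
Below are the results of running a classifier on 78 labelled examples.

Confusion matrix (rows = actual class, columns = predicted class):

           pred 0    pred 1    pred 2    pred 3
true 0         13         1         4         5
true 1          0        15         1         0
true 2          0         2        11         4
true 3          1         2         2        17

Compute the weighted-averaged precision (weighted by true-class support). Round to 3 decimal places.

0.745

Per-class precision (TP/(TP+FP)):
  0: TP=13, FP=0+0+1=1 → 13/14 = 0.9286
  1: TP=15, FP=1+2+2=5 → 15/20 = 0.7500
  2: TP=11, FP=4+1+2=7 → 11/18 = 0.6111
  3: TP=17, FP=5+0+4=9 → 17/26 = 0.6538
Weighted-precision = Σ (supportᵢ/N)·precisionᵢ with N=78: (23/78)·0.9286 + (16/78)·0.7500 + (17/78)·0.6111 + (22/78)·0.6538 = 0.745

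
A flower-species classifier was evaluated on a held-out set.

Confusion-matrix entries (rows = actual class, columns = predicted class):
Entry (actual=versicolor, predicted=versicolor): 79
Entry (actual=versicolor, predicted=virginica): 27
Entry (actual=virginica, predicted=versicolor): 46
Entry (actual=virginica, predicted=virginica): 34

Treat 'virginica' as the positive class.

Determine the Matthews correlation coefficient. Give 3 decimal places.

MCC = (TP·TN − FP·FN) / √((TP+FP)(TP+FN)(TN+FP)(TN+FN))
Numerator = 34·79 − 27·46 = 1444
Denominator = √(61·80·106·125) = √64660000 = 8041.1442
MCC = 1444 / 8041.1442 = 0.180

0.180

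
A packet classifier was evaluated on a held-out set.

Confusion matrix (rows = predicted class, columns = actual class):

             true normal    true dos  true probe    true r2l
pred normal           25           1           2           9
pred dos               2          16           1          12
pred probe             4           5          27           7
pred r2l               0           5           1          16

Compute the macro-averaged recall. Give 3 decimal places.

0.658

Per-class recall (TP/(TP+FN)):
  normal: TP=25, FN=2+4+0=6 → 25/31 = 0.8065
  dos: TP=16, FN=1+5+5=11 → 16/27 = 0.5926
  probe: TP=27, FN=2+1+1=4 → 27/31 = 0.8710
  r2l: TP=16, FN=9+12+7=28 → 16/44 = 0.3636
Macro-recall = mean = (0.8065 + 0.5926 + 0.8710 + 0.3636) / 4 = 0.658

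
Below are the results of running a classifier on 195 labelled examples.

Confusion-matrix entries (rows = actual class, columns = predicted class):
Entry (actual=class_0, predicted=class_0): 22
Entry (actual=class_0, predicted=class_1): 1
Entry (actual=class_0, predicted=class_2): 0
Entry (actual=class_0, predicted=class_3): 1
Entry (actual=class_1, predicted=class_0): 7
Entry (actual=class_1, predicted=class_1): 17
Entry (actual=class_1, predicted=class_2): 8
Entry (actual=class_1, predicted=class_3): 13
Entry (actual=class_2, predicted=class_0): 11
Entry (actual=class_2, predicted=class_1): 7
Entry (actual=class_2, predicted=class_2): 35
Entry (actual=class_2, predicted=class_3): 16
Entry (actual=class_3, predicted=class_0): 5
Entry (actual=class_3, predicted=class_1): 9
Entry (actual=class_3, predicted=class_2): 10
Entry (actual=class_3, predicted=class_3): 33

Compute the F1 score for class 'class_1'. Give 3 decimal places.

Treat 'class_1' as positive and all other classes as negative.
F1 score = 2·TP/(2·TP+FP+FN).
class_1: TP=17, FP=1+7+9=17, FN=7+8+13=28 → 34/79 = 0.4304

0.430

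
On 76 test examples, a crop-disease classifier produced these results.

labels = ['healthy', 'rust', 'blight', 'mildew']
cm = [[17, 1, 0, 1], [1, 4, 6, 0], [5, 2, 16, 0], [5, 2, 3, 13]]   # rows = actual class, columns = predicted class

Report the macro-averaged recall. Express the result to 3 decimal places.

0.630

Per-class recall (TP/(TP+FN)):
  healthy: TP=17, FN=1+0+1=2 → 17/19 = 0.8947
  rust: TP=4, FN=1+6+0=7 → 4/11 = 0.3636
  blight: TP=16, FN=5+2+0=7 → 16/23 = 0.6957
  mildew: TP=13, FN=5+2+3=10 → 13/23 = 0.5652
Macro-recall = mean = (0.8947 + 0.3636 + 0.6957 + 0.5652) / 4 = 0.630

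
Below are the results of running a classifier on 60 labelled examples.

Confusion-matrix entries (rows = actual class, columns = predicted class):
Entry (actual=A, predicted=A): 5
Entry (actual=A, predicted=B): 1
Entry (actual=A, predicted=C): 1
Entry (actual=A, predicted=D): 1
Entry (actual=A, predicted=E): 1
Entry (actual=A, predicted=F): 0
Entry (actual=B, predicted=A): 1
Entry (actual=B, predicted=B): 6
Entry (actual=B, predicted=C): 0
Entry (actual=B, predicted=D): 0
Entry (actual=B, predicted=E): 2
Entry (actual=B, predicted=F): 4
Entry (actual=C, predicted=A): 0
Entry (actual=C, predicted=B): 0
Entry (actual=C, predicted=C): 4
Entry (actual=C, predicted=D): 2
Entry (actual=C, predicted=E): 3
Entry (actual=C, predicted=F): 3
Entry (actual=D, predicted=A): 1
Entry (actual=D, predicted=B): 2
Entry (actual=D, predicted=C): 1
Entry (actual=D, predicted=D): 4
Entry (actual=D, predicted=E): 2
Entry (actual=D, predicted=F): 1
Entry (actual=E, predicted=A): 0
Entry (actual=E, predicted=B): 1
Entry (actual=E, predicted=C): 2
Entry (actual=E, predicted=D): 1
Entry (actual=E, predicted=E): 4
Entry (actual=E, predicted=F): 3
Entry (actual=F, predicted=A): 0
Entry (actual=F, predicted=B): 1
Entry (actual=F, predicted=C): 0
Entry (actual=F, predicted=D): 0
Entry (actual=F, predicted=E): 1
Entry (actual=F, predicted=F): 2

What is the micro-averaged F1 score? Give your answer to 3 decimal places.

Micro-averaging pools counts across classes: ΣTP=25, ΣFP=35, ΣFN=35.
Micro-F1 score = 2·TP/(2·TP+FP+FN) on pooled counts = 0.417 (equals overall accuracy in single-label multiclass).

0.417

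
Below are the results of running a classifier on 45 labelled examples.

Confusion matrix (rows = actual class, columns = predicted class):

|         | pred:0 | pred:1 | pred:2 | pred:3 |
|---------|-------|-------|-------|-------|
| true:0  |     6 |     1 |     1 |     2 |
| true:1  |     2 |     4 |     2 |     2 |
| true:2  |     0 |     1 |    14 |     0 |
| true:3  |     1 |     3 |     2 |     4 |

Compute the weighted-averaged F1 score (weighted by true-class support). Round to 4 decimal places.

Per-class F1 score (2·TP/(2·TP+FP+FN)):
  0: TP=6, FP=2+0+1=3, FN=1+1+2=4 → 12/19 = 0.63158
  1: TP=4, FP=1+1+3=5, FN=2+2+2=6 → 8/19 = 0.42105
  2: TP=14, FP=1+2+2=5, FN=0+1+0=1 → 28/34 = 0.82353
  3: TP=4, FP=2+2+0=4, FN=1+3+2=6 → 8/18 = 0.44444
Weighted-F1 score = Σ (supportᵢ/N)·F1 scoreᵢ with N=45: (10/45)·0.63158 + (10/45)·0.42105 + (15/45)·0.82353 + (10/45)·0.44444 = 0.6072

0.6072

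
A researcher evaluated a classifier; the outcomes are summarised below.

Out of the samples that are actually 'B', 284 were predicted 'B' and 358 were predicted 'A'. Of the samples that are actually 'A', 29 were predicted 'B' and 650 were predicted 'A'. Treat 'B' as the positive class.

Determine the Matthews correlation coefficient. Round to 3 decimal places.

MCC = (TP·TN − FP·FN) / √((TP+FP)(TP+FN)(TN+FP)(TN+FN))
Numerator = 284·650 − 29·358 = 174218
Denominator = √(313·642·679·1008) = √137533872672 = 370855.5954
MCC = 174218 / 370855.5954 = 0.470

0.470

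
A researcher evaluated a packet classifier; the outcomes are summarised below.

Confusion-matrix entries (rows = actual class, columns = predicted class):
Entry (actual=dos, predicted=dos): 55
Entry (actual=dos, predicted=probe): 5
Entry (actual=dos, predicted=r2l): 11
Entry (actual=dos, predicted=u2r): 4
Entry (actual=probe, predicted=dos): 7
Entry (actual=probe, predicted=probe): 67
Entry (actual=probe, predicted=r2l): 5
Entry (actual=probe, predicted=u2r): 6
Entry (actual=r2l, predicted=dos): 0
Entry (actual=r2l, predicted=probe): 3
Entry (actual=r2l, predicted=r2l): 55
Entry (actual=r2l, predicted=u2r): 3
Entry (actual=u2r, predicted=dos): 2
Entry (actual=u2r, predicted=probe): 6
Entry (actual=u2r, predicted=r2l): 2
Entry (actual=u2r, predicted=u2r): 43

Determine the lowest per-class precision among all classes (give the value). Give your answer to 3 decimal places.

0.753

Per-class precision (TP/(TP+FP)):
  dos: TP=55, FP=7+0+2=9 → 55/64 = 0.8594
  probe: TP=67, FP=5+3+6=14 → 67/81 = 0.8272
  r2l: TP=55, FP=11+5+2=18 → 55/73 = 0.7534
  u2r: TP=43, FP=4+6+3=13 → 43/56 = 0.7679
Lowest is class 'r2l' with precision = 0.753.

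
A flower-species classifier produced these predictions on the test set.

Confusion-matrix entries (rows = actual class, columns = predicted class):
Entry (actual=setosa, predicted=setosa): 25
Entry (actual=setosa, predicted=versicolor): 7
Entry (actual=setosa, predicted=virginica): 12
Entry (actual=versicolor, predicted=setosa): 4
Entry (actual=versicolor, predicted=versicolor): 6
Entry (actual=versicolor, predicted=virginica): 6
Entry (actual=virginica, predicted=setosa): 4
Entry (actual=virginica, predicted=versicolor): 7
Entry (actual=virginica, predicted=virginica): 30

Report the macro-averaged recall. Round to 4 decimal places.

0.5583

Per-class recall (TP/(TP+FN)):
  setosa: TP=25, FN=7+12=19 → 25/44 = 0.56818
  versicolor: TP=6, FN=4+6=10 → 6/16 = 0.37500
  virginica: TP=30, FN=4+7=11 → 30/41 = 0.73171
Macro-recall = mean = (0.56818 + 0.37500 + 0.73171) / 3 = 0.5583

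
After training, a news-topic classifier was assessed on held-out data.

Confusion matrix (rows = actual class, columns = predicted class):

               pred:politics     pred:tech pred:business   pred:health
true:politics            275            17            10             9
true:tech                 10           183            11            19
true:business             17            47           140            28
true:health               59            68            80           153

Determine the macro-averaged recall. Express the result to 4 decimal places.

Per-class recall (TP/(TP+FN)):
  politics: TP=275, FN=17+10+9=36 → 275/311 = 0.88424
  tech: TP=183, FN=10+11+19=40 → 183/223 = 0.82063
  business: TP=140, FN=17+47+28=92 → 140/232 = 0.60345
  health: TP=153, FN=59+68+80=207 → 153/360 = 0.42500
Macro-recall = mean = (0.88424 + 0.82063 + 0.60345 + 0.42500) / 4 = 0.6833

0.6833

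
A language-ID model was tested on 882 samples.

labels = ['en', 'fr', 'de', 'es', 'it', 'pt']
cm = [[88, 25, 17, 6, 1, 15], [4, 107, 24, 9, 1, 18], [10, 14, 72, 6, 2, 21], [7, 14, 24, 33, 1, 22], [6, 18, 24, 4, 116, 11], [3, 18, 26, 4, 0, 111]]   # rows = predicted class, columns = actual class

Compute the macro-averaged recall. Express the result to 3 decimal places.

0.621

Per-class recall (TP/(TP+FN)):
  en: TP=88, FN=4+10+7+6+3=30 → 88/118 = 0.7458
  fr: TP=107, FN=25+14+14+18+18=89 → 107/196 = 0.5459
  de: TP=72, FN=17+24+24+24+26=115 → 72/187 = 0.3850
  es: TP=33, FN=6+9+6+4+4=29 → 33/62 = 0.5323
  it: TP=116, FN=1+1+2+1+0=5 → 116/121 = 0.9587
  pt: TP=111, FN=15+18+21+22+11=87 → 111/198 = 0.5606
Macro-recall = mean = (0.7458 + 0.5459 + 0.3850 + 0.5323 + 0.9587 + 0.5606) / 6 = 0.621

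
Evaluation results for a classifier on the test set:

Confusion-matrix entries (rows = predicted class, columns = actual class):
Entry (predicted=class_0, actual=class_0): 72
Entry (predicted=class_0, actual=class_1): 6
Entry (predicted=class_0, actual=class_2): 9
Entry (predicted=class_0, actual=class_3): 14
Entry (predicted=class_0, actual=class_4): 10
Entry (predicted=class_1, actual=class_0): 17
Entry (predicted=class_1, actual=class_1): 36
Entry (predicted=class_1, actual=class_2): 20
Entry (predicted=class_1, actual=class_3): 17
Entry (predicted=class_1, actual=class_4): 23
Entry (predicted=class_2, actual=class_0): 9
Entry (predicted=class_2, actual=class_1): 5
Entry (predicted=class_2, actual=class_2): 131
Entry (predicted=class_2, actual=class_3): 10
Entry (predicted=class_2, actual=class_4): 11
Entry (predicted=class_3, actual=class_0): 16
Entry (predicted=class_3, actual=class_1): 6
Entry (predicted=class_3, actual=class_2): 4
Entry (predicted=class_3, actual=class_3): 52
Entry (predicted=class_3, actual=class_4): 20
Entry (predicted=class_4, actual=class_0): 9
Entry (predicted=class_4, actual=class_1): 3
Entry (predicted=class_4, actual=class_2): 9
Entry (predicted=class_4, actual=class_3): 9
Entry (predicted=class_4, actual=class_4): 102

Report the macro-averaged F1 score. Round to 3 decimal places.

0.604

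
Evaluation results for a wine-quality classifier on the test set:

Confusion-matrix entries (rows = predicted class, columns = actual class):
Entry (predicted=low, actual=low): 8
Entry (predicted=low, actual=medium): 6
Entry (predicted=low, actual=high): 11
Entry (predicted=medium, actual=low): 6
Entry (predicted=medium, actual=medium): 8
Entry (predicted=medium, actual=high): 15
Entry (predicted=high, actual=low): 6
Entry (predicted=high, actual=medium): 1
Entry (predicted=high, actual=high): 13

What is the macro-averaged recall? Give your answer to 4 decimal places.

Per-class recall (TP/(TP+FN)):
  low: TP=8, FN=6+6=12 → 8/20 = 0.40000
  medium: TP=8, FN=6+1=7 → 8/15 = 0.53333
  high: TP=13, FN=11+15=26 → 13/39 = 0.33333
Macro-recall = mean = (0.40000 + 0.53333 + 0.33333) / 3 = 0.4222

0.4222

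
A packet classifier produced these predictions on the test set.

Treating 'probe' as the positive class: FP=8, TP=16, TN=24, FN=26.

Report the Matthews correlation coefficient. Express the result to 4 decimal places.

MCC = (TP·TN − FP·FN) / √((TP+FP)(TP+FN)(TN+FP)(TN+FN))
Numerator = 16·24 − 8·26 = 176
Denominator = √(24·42·32·50) = √1612800 = 1269.9606
MCC = 176 / 1269.9606 = 0.1386

0.1386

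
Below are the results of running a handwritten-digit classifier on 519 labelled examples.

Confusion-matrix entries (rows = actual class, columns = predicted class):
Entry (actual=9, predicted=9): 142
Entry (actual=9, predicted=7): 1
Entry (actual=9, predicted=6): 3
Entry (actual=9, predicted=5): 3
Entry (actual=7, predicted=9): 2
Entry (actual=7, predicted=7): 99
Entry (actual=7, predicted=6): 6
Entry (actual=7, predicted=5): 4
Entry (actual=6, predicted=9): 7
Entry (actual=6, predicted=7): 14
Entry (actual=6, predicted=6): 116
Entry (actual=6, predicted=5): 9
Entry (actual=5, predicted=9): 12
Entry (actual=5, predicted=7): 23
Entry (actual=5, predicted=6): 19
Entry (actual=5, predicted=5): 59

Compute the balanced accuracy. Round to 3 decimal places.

0.790

Balanced accuracy = mean of per-class recall.
  9: recall = 142/149 = 0.9530
  7: recall = 99/111 = 0.8919
  6: recall = 116/146 = 0.7945
  5: recall = 59/113 = 0.5221
Mean = (0.9530 + 0.8919 + 0.7945 + 0.5221) / 4 = 0.790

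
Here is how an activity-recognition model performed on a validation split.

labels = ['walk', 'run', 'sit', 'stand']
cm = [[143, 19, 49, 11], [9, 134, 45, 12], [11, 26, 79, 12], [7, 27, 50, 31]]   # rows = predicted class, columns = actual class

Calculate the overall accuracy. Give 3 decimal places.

Accuracy = trace / total = (143+134+79+31=387) / 665 = 387/665 = 0.582

0.582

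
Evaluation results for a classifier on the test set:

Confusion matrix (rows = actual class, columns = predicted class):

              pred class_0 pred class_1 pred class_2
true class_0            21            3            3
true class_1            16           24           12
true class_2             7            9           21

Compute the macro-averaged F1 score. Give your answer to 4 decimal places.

0.5708

Per-class F1 score (2·TP/(2·TP+FP+FN)):
  class_0: TP=21, FP=16+7=23, FN=3+3=6 → 42/71 = 0.59155
  class_1: TP=24, FP=3+9=12, FN=16+12=28 → 48/88 = 0.54545
  class_2: TP=21, FP=3+12=15, FN=7+9=16 → 42/73 = 0.57534
Macro-F1 score = mean = (0.59155 + 0.54545 + 0.57534) / 3 = 0.5708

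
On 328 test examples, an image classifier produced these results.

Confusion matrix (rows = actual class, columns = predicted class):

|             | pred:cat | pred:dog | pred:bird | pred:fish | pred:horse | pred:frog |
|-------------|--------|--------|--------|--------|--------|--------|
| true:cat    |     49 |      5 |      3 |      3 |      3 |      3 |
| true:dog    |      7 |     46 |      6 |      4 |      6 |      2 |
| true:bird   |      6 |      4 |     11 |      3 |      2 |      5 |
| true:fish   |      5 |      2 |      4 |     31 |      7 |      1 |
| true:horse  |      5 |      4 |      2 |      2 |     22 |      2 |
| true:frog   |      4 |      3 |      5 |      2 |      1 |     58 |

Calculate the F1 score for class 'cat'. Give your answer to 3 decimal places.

F1 score = 2·TP/(2·TP+FP+FN).
cat: TP=49, FP=7+6+5+5+4=27, FN=5+3+3+3+3=17 → 98/142 = 0.6901

0.690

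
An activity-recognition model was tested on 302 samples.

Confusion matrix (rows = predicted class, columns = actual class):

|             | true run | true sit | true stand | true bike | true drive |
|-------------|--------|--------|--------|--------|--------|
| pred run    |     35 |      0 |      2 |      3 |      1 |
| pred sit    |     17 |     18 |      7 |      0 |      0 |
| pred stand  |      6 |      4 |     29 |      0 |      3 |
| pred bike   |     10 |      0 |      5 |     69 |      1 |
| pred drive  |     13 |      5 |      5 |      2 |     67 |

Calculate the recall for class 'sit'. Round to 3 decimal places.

0.667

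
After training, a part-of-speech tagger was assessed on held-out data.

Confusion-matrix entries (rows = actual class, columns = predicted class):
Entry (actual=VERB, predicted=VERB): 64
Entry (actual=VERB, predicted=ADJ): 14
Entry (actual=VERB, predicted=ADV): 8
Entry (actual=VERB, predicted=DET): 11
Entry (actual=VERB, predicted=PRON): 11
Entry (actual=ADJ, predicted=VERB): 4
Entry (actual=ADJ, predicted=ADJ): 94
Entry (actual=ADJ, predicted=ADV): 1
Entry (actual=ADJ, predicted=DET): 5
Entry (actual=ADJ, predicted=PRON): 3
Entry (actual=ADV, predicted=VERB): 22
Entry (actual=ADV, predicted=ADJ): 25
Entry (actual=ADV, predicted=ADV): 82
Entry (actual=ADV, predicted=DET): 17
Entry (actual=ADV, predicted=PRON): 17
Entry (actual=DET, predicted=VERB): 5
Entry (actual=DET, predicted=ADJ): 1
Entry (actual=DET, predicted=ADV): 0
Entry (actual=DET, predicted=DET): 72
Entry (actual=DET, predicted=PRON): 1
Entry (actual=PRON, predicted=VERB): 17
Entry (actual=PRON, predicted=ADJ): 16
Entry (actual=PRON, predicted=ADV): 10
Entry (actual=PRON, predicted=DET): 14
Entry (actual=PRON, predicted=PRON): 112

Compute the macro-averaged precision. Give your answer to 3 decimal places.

Per-class precision (TP/(TP+FP)):
  VERB: TP=64, FP=4+22+5+17=48 → 64/112 = 0.5714
  ADJ: TP=94, FP=14+25+1+16=56 → 94/150 = 0.6267
  ADV: TP=82, FP=8+1+0+10=19 → 82/101 = 0.8119
  DET: TP=72, FP=11+5+17+14=47 → 72/119 = 0.6050
  PRON: TP=112, FP=11+3+17+1=32 → 112/144 = 0.7778
Macro-precision = mean = (0.5714 + 0.6267 + 0.8119 + 0.6050 + 0.7778) / 5 = 0.679

0.679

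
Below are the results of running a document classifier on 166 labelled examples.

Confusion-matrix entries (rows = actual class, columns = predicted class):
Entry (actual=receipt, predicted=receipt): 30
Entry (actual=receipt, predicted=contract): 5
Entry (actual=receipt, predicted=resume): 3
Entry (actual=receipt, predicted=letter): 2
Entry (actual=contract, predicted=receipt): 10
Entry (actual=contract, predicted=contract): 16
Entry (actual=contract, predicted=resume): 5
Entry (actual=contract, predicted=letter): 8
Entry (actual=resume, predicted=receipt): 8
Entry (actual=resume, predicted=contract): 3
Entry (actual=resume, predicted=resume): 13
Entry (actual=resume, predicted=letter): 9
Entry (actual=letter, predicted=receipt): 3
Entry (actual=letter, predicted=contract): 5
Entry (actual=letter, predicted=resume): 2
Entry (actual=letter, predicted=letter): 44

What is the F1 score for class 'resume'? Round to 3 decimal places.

0.464

Treat 'resume' as positive and all other classes as negative.
F1 score = 2·TP/(2·TP+FP+FN).
resume: TP=13, FP=3+5+2=10, FN=8+3+9=20 → 26/56 = 0.4643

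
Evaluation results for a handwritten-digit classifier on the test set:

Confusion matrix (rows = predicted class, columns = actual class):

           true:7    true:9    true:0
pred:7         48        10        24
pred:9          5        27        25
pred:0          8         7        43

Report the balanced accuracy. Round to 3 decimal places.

Balanced accuracy = mean of per-class recall.
  7: recall = 48/61 = 0.7869
  9: recall = 27/44 = 0.6136
  0: recall = 43/92 = 0.4674
Mean = (0.7869 + 0.6136 + 0.4674) / 3 = 0.623

0.623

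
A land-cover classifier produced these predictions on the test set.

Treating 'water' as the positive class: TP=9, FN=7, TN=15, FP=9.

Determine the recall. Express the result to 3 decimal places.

0.563

Recall = TP/(TP+FN) = 9/(9+7) = 9/16 = 0.563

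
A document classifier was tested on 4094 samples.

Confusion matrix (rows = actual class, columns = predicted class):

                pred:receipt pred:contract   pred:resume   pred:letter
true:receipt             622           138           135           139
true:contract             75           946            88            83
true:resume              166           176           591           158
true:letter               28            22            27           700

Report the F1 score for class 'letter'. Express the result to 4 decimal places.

0.7539

Take TP from the diagonal, FP from the rest of the 'letter' prediction marginal, FN from the rest of the 'letter' actual marginal.
F1 score = 2·TP/(2·TP+FP+FN).
letter: TP=700, FP=139+83+158=380, FN=28+22+27=77 → 1400/1857 = 0.75390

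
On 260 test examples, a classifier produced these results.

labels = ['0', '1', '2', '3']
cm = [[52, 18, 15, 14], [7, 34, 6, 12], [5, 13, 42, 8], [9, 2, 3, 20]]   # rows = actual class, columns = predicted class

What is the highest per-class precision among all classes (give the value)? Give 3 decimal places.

0.712

Per-class precision (TP/(TP+FP)):
  0: TP=52, FP=7+5+9=21 → 52/73 = 0.7123
  1: TP=34, FP=18+13+2=33 → 34/67 = 0.5075
  2: TP=42, FP=15+6+3=24 → 42/66 = 0.6364
  3: TP=20, FP=14+12+8=34 → 20/54 = 0.3704
Highest is class '0' with precision = 0.712.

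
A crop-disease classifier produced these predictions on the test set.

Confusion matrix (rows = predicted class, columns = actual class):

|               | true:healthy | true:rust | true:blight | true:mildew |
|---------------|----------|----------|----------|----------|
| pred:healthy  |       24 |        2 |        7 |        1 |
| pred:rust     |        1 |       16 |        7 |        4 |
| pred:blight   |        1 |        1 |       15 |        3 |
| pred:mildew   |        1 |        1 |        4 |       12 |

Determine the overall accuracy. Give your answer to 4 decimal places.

Accuracy = trace / total = (24+16+15+12=67) / 100 = 67/100 = 0.6700

0.6700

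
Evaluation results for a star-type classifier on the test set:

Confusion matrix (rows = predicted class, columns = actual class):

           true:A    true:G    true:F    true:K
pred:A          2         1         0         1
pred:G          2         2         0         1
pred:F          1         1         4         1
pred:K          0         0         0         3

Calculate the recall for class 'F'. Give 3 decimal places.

Treat 'F' as positive and all other classes as negative.
recall = TP/(TP+FN).
F: TP=4, FN=0+0+0=0 → 4/4 = 1.0000

1.000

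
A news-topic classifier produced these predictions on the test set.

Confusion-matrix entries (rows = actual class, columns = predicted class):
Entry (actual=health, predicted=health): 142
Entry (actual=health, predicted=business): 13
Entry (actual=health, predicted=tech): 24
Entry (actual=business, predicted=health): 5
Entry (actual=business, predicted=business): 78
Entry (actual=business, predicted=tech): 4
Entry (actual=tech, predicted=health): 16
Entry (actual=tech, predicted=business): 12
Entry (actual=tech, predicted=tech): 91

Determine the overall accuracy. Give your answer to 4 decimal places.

Accuracy = trace / total = (142+78+91=311) / 385 = 311/385 = 0.8078

0.8078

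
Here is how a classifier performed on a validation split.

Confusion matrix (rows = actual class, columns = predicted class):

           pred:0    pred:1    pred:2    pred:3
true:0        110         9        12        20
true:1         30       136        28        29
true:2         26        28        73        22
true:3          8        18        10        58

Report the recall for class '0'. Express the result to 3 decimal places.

0.728

recall = TP/(TP+FN).
0: TP=110, FN=9+12+20=41 → 110/151 = 0.7285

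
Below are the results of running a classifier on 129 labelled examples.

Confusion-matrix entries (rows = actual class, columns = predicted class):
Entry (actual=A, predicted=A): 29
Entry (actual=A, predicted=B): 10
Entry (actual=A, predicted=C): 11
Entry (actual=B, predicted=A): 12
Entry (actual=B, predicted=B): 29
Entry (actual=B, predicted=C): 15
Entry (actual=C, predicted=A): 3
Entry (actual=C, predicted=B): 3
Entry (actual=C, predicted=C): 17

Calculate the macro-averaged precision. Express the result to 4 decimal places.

Per-class precision (TP/(TP+FP)):
  A: TP=29, FP=12+3=15 → 29/44 = 0.65909
  B: TP=29, FP=10+3=13 → 29/42 = 0.69048
  C: TP=17, FP=11+15=26 → 17/43 = 0.39535
Macro-precision = mean = (0.65909 + 0.69048 + 0.39535) / 3 = 0.5816

0.5816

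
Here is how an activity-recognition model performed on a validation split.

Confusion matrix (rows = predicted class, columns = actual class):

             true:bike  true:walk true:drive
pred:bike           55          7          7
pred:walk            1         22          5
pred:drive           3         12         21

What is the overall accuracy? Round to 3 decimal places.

Accuracy = trace / total = (55+22+21=98) / 133 = 98/133 = 0.737

0.737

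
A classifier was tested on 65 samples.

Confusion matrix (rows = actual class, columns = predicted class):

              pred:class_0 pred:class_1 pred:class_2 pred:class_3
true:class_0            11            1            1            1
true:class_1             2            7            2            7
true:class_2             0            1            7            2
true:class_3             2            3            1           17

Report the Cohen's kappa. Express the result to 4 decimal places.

Observed agreement pₒ = trace/N = 42/65 = 0.64615
Expected agreement pₑ = Σ (rowᵢ·colᵢ)/N² = (14·15 + 18·12 + 10·11 + 23·27)/65² = 0.27385
κ = (pₒ − pₑ)/(1 − pₑ) = (0.64615 − 0.27385)/(1 − 0.27385) = 0.5127

0.5127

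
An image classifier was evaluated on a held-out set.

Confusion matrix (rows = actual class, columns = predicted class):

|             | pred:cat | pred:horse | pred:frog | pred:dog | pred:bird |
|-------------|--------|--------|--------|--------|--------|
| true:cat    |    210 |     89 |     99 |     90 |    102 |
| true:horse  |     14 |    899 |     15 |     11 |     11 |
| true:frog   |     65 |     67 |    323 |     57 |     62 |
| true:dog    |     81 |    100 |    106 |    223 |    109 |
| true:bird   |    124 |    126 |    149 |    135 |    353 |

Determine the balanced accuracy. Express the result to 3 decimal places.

0.525

Balanced accuracy = mean of per-class recall.
  cat: recall = 210/590 = 0.3559
  horse: recall = 899/950 = 0.9463
  frog: recall = 323/574 = 0.5627
  dog: recall = 223/619 = 0.3603
  bird: recall = 353/887 = 0.3980
Mean = (0.3559 + 0.9463 + 0.5627 + 0.3603 + 0.3980) / 5 = 0.525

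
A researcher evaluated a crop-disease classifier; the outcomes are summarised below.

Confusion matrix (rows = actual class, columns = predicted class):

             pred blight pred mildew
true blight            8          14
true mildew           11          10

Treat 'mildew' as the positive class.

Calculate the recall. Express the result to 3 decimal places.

0.476

Recall = TP/(TP+FN) = 10/(10+11) = 10/21 = 0.476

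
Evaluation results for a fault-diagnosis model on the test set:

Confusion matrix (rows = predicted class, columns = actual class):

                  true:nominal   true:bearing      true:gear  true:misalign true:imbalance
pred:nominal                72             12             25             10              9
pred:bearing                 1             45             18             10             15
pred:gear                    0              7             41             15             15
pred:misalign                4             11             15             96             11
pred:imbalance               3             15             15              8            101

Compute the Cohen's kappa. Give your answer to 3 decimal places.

0.520

Observed agreement pₒ = trace/N = 355/574 = 0.6185
Expected agreement pₑ = Σ (rowᵢ·colᵢ)/N² = (80·128 + 90·89 + 114·78 + 139·137 + 151·142)/574² = 0.2053
κ = (pₒ − pₑ)/(1 − pₑ) = (0.6185 − 0.2053)/(1 − 0.2053) = 0.520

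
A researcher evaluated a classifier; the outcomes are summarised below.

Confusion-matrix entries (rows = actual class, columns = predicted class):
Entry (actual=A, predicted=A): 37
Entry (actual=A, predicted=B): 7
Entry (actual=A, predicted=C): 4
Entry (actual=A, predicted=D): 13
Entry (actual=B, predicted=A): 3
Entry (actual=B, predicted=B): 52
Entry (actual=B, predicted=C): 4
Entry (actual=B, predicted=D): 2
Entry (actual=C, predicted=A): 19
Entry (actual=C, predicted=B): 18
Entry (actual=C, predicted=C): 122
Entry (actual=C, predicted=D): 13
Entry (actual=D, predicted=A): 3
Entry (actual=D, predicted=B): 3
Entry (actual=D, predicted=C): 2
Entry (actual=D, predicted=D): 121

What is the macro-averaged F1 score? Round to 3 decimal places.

Per-class F1 score (2·TP/(2·TP+FP+FN)):
  A: TP=37, FP=3+19+3=25, FN=7+4+13=24 → 74/123 = 0.6016
  B: TP=52, FP=7+18+3=28, FN=3+4+2=9 → 104/141 = 0.7376
  C: TP=122, FP=4+4+2=10, FN=19+18+13=50 → 244/304 = 0.8026
  D: TP=121, FP=13+2+13=28, FN=3+3+2=8 → 242/278 = 0.8705
Macro-F1 score = mean = (0.6016 + 0.7376 + 0.8026 + 0.8705) / 4 = 0.753

0.753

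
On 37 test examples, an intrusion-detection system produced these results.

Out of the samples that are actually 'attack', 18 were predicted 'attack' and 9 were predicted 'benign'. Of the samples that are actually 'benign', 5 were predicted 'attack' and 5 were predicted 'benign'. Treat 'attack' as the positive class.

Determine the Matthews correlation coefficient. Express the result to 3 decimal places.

MCC = (TP·TN − FP·FN) / √((TP+FP)(TP+FN)(TN+FP)(TN+FN))
Numerator = 18·5 − 5·9 = 45
Denominator = √(23·27·10·14) = √86940 = 294.8559
MCC = 45 / 294.8559 = 0.153

0.153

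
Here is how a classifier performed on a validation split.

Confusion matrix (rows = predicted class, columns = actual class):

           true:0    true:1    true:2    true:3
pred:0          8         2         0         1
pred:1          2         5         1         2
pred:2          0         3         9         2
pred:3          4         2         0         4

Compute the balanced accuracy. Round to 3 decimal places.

0.583

Balanced accuracy = mean of per-class recall.
  0: recall = 8/14 = 0.5714
  1: recall = 5/12 = 0.4167
  2: recall = 9/10 = 0.9000
  3: recall = 4/9 = 0.4444
Mean = (0.5714 + 0.4167 + 0.9000 + 0.4444) / 4 = 0.583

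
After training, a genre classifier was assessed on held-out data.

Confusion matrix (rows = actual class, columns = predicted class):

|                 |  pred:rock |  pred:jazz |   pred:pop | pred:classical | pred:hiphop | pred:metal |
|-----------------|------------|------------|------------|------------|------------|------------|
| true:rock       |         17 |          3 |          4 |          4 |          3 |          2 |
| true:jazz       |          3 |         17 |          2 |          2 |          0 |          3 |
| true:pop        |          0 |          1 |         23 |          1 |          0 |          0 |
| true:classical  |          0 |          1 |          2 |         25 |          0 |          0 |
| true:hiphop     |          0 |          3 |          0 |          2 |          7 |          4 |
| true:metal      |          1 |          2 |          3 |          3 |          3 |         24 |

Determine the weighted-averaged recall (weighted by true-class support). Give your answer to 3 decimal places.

Per-class recall (TP/(TP+FN)):
  rock: TP=17, FN=3+4+4+3+2=16 → 17/33 = 0.5152
  jazz: TP=17, FN=3+2+2+0+3=10 → 17/27 = 0.6296
  pop: TP=23, FN=0+1+1+0+0=2 → 23/25 = 0.9200
  classical: TP=25, FN=0+1+2+0+0=3 → 25/28 = 0.8929
  hiphop: TP=7, FN=0+3+0+2+4=9 → 7/16 = 0.4375
  metal: TP=24, FN=1+2+3+3+3=12 → 24/36 = 0.6667
Weighted-recall = Σ (supportᵢ/N)·recallᵢ with N=165: (33/165)·0.5152 + (27/165)·0.6296 + (25/165)·0.9200 + (28/165)·0.8929 + (16/165)·0.4375 + (36/165)·0.6667 = 0.685

0.685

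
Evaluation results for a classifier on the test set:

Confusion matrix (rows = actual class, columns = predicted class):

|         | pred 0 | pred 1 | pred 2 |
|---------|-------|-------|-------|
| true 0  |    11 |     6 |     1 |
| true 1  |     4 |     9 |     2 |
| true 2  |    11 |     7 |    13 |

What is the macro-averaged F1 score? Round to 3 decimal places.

0.513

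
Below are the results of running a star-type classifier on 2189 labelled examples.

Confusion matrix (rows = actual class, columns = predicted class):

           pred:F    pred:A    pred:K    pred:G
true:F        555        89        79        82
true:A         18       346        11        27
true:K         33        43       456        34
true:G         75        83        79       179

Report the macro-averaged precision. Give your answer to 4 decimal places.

Per-class precision (TP/(TP+FP)):
  F: TP=555, FP=18+33+75=126 → 555/681 = 0.81498
  A: TP=346, FP=89+43+83=215 → 346/561 = 0.61676
  K: TP=456, FP=79+11+79=169 → 456/625 = 0.72960
  G: TP=179, FP=82+27+34=143 → 179/322 = 0.55590
Macro-precision = mean = (0.81498 + 0.61676 + 0.72960 + 0.55590) / 4 = 0.6793

0.6793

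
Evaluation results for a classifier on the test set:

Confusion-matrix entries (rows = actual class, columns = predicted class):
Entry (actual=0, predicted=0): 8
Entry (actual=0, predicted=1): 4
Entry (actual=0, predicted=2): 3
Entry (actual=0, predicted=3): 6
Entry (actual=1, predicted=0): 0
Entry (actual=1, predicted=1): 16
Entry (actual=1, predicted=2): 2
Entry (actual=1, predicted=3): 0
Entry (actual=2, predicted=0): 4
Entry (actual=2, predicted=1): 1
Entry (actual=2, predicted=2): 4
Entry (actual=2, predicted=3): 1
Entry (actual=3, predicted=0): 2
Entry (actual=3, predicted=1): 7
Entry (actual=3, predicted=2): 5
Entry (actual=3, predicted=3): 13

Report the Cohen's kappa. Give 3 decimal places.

Observed agreement pₒ = trace/N = 41/76 = 0.5395
Expected agreement pₑ = Σ (rowᵢ·colᵢ)/N² = (21·14 + 18·28 + 10·14 + 27·20)/76² = 0.2559
κ = (pₒ − pₑ)/(1 − pₑ) = (0.5395 − 0.2559)/(1 − 0.2559) = 0.381

0.381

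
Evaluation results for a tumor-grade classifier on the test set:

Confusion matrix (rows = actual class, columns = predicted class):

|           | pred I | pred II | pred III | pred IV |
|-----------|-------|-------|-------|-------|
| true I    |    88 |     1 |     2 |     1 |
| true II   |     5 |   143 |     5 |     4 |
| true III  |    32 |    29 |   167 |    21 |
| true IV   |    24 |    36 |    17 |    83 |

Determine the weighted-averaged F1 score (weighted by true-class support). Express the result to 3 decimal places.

0.726

Per-class F1 score (2·TP/(2·TP+FP+FN)):
  I: TP=88, FP=5+32+24=61, FN=1+2+1=4 → 176/241 = 0.7303
  II: TP=143, FP=1+29+36=66, FN=5+5+4=14 → 286/366 = 0.7814
  III: TP=167, FP=2+5+17=24, FN=32+29+21=82 → 334/440 = 0.7591
  IV: TP=83, FP=1+4+21=26, FN=24+36+17=77 → 166/269 = 0.6171
Weighted-F1 score = Σ (supportᵢ/N)·F1 scoreᵢ with N=658: (92/658)·0.7303 + (157/658)·0.7814 + (249/658)·0.7591 + (160/658)·0.6171 = 0.726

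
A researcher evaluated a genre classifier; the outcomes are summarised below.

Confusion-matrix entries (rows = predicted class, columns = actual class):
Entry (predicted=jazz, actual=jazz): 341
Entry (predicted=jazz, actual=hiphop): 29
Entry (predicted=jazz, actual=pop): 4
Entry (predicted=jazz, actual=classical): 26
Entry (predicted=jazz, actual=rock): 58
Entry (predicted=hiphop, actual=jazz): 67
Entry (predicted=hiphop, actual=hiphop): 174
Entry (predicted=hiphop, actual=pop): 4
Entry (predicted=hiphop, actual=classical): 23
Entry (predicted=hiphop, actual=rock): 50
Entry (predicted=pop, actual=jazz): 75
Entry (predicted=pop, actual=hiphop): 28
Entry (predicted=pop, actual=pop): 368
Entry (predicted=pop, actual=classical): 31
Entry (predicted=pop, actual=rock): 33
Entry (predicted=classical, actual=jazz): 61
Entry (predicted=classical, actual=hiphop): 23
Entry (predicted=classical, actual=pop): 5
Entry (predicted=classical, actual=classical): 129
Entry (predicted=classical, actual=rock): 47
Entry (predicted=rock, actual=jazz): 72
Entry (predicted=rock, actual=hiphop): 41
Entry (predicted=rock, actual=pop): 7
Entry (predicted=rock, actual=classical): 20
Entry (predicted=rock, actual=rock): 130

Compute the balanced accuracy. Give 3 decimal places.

0.613

Balanced accuracy = mean of per-class recall.
  jazz: recall = 341/616 = 0.5536
  hiphop: recall = 174/295 = 0.5898
  pop: recall = 368/388 = 0.9485
  classical: recall = 129/229 = 0.5633
  rock: recall = 130/318 = 0.4088
Mean = (0.5536 + 0.5898 + 0.9485 + 0.5633 + 0.4088) / 5 = 0.613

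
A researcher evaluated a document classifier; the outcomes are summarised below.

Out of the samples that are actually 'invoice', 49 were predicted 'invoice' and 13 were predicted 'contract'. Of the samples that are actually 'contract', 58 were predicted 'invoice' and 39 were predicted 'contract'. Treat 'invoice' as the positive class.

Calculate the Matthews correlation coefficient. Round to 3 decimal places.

MCC = (TP·TN − FP·FN) / √((TP+FP)(TP+FN)(TN+FP)(TN+FN))
Numerator = 49·39 − 58·13 = 1157
Denominator = √(107·62·97·52) = √33461896 = 5784.6258
MCC = 1157 / 5784.6258 = 0.200

0.200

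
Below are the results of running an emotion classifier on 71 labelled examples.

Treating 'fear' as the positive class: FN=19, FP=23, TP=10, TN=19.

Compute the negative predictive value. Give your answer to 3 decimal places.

NPV = TN/(TN+FN) = 19/(19+19) = 0.500

0.500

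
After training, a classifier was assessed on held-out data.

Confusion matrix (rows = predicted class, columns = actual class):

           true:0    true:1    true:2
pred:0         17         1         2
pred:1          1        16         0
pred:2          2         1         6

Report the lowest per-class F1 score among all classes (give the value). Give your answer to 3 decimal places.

Per-class F1 score (2·TP/(2·TP+FP+FN)):
  0: TP=17, FP=1+2=3, FN=1+2=3 → 34/40 = 0.8500
  1: TP=16, FP=1+0=1, FN=1+1=2 → 32/35 = 0.9143
  2: TP=6, FP=2+1=3, FN=2+0=2 → 12/17 = 0.7059
Lowest is class '2' with F1 score = 0.706.

0.706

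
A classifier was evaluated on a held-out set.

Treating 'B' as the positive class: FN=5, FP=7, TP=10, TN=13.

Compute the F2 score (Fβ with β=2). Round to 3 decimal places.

Fβ = (1+β²)·TP / ((1+β²)·TP + β²·FN + FP), with β²=4
= 5·10 / (5·10 + 4·5 + 7) = 0.649

0.649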